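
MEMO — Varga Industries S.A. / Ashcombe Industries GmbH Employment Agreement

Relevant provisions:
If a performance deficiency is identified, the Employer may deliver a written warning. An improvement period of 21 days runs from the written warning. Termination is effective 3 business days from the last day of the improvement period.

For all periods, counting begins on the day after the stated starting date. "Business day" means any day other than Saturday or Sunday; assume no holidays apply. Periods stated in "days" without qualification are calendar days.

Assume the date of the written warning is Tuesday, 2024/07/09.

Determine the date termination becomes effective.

2024/08/02

The last day of the improvement period: 2024/07/09 + 21 days = 2024/07/30.
From Tuesday, 2024/07/30, 3 business days (Jul 31, Aug 1, Aug 2, skipping weekends) brings us to Friday, 2024/08/02, which is the date termination becomes effective.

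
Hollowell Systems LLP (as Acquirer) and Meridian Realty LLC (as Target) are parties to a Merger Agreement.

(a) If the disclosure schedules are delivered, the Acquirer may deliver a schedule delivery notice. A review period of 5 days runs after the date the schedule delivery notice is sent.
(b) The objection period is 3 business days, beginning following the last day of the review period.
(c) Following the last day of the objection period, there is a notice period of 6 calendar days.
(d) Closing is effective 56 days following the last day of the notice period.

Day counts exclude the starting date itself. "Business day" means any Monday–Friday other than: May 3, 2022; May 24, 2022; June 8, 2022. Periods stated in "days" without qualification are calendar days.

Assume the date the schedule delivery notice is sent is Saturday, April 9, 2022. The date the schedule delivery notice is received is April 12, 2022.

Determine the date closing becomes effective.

Adding 5 calendar days to April 9, 2022 gives April 14, 2022, which is the last day of the review period.
The last day of the objection period: counting 3 business days from Thursday, April 14, 2022 (Apr 15, Apr 18, Apr 19, skipping weekends) reaches Tuesday, April 19, 2022.
Adding 6 calendar days to April 19, 2022 gives April 25, 2022, which is the last day of the notice period.
The date closing becomes effective: April 25, 2022 + 56 days = June 20, 2022.

June 20, 2022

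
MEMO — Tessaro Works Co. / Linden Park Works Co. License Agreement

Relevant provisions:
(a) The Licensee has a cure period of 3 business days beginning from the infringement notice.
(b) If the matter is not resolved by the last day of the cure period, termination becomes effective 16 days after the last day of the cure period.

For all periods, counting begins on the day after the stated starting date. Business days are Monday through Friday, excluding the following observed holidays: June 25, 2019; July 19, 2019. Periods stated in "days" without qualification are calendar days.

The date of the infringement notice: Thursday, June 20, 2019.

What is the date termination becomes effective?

July 12, 2019

From Thursday, June 20, 2019, 3 business days (Jun 21, Jun 24, Jun 26, skipping weekends and the listed holiday on Jun 25) brings us to Wednesday, June 26, 2019, which is the last day of the cure period.
The date termination becomes effective: 16 calendar days after June 26, 2019 is July 12, 2019.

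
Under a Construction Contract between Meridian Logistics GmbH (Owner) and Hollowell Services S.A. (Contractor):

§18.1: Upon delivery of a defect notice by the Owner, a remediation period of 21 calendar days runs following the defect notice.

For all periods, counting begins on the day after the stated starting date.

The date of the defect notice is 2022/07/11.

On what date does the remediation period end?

2022/08/01

The last day of the remediation period: 21 calendar days after 2022/07/11 is 2022/08/01.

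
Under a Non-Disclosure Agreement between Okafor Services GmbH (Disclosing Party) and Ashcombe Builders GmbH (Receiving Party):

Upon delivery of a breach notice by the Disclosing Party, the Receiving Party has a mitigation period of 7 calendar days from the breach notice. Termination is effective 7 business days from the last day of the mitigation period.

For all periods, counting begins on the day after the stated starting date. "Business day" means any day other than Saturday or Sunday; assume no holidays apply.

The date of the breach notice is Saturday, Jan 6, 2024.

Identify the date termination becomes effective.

Jan 23, 2024

The last day of the mitigation period: 7 calendar days after Jan 6, 2024 is Jan 13, 2024.
The date termination becomes effective: 7 business days after Saturday, Jan 13, 2024, skipping weekends — Jan 15, Jan 16, Jan 17, Jan 18, Jan 19, Jan 22, Jan 23 — lands on Tuesday, Jan 23, 2024.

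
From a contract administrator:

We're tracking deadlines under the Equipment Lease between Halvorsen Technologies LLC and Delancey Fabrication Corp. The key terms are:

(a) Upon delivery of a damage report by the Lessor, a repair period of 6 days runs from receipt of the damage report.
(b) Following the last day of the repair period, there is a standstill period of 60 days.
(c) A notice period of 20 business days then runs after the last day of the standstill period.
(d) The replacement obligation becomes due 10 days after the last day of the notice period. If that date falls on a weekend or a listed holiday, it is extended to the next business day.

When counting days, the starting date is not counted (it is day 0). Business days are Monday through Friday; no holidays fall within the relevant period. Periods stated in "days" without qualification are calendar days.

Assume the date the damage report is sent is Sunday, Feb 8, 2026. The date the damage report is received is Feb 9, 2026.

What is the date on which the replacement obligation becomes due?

Adding 6 calendar days to Feb 9, 2026 gives Feb 15, 2026, which is the last day of the repair period.
The last day of the standstill period: Feb 15, 2026 + 60 days = Apr 16, 2026.
From Thursday, Apr 16, 2026, 20 business days (Apr 17, Apr 20, Apr 21, Apr 22, …, May 12, May 13, May 14, skipping weekends) brings us to Thursday, May 14, 2026, which is the last day of the notice period.
Adding 10 calendar days to May 14, 2026 gives May 24, 2026, which is the date on which the replacement obligation becomes due. That falls on a Sunday, so it rolls to the next business day, Monday, May 25, 2026.

May 25, 2026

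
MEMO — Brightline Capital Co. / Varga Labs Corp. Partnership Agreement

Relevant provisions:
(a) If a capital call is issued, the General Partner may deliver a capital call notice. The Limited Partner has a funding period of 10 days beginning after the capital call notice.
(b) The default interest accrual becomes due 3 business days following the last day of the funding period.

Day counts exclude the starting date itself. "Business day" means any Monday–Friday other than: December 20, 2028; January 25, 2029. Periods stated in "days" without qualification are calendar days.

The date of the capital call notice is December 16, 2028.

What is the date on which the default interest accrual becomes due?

December 29, 2028

The last day of the funding period: December 16, 2028 + 10 days = December 26, 2028.
The date on which the default interest accrual becomes due: 3 business days after Tuesday, December 26, 2028, skipping weekends — Dec 27, Dec 28, Dec 29 — lands on Friday, December 29, 2028.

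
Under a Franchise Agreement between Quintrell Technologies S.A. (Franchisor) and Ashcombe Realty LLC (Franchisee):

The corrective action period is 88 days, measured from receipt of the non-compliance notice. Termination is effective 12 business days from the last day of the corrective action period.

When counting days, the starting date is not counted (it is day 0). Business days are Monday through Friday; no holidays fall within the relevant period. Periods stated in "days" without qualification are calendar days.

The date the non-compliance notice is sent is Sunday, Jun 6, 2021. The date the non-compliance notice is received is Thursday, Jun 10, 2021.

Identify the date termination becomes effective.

The last day of the corrective action period: Jun 10, 2021 + 88 days = Sep 6, 2021.
From Monday, Sep 6, 2021, 12 business days (Sep 7, Sep 8, Sep 9, Sep 10, …, Sep 20, Sep 21, Sep 22, skipping weekends) brings us to Wednesday, Sep 22, 2021, which is the date termination becomes effective.

Sep 22, 2021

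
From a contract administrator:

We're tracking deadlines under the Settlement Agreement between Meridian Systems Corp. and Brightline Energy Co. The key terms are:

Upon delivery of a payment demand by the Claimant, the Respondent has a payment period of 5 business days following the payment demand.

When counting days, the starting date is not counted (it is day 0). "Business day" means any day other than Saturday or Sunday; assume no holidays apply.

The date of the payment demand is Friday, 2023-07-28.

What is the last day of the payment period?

The last day of the payment period: counting 5 business days from Friday, 2023-07-28 (Jul 31, Aug 1, Aug 2, Aug 3, Aug 4, skipping weekends) reaches Friday, 2023-08-04.

2023-08-04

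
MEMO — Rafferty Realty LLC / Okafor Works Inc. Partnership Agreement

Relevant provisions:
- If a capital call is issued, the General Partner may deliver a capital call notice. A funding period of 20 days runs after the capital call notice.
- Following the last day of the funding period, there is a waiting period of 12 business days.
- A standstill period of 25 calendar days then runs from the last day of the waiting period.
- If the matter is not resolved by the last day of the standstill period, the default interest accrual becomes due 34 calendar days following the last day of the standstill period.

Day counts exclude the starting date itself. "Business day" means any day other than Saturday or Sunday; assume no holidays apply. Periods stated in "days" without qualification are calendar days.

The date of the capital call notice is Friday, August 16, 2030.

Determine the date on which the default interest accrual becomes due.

The last day of the funding period: August 16, 2030 + 20 days = September 5, 2030.
The last day of the waiting period: 12 business days after Thursday, September 5, 2030, skipping weekends — Sep 6, Sep 9, Sep 10, Sep 11, …, Sep 19, Sep 20, Sep 23 — lands on Monday, September 23, 2030.
Adding 25 calendar days to September 23, 2030 gives October 18, 2030, which is the last day of the standstill period.
Adding 34 calendar days to October 18, 2030 gives November 21, 2030, which is the date on which the default interest accrual becomes due.

November 21, 2030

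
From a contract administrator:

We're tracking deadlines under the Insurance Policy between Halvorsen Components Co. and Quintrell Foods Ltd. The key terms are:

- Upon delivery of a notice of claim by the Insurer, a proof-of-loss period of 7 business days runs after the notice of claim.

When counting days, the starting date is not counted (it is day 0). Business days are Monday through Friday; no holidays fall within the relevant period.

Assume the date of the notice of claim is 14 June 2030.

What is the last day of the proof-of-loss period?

25 June 2030

The last day of the proof-of-loss period: 7 business days after Friday, 14 June 2030, skipping weekends — Jun 17, Jun 18, Jun 19, Jun 20, Jun 21, Jun 24, Jun 25 — lands on Tuesday, 25 June 2030.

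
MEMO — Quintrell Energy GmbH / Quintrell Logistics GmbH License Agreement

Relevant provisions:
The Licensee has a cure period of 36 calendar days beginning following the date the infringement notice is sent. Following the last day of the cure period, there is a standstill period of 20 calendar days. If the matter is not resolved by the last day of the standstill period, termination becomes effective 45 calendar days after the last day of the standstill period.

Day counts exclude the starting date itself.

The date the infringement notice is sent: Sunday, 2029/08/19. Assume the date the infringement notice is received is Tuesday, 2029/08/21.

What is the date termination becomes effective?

Adding 36 calendar days to 2029/08/19 gives 2029/09/24, which is the last day of the cure period.
The last day of the standstill period: 2029/09/24 + 20 days = 2029/10/14.
The date termination becomes effective: 2029/10/14 + 45 days = 2029/11/28.

2029/11/28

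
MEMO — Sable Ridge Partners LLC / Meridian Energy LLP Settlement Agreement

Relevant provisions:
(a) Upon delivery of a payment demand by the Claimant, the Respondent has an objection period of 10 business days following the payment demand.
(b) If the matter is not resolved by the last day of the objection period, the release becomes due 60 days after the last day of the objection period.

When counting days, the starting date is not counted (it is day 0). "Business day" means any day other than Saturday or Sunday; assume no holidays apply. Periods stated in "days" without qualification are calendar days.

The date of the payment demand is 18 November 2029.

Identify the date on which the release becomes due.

29 January 2030

The last day of the objection period: counting 10 business days from Sunday, 18 November 2029 (Nov 19, Nov 20, Nov 21, Nov 22, Nov 23, Nov 26, Nov 27, Nov 28, Nov 29, Nov 30, skipping weekends) reaches Friday, 30 November 2029.
The date on which the release becomes due: 30 November 2029 + 60 days = 29 January 2030.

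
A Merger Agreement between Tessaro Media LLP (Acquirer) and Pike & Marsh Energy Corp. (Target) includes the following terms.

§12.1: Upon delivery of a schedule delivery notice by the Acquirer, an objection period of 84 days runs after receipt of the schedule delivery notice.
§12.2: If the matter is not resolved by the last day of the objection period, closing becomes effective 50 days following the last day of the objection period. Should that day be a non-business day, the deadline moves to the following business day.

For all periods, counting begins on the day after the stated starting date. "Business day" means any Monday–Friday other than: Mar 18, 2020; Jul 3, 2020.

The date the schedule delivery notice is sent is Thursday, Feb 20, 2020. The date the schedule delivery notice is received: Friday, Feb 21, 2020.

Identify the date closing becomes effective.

Jul 6, 2020

The last day of the objection period: Feb 21, 2020 + 84 days = May 15, 2020.
The date closing becomes effective: May 15, 2020 + 50 days = Jul 4, 2020. That falls on a Saturday, so it rolls to the next business day, Monday, Jul 6, 2020.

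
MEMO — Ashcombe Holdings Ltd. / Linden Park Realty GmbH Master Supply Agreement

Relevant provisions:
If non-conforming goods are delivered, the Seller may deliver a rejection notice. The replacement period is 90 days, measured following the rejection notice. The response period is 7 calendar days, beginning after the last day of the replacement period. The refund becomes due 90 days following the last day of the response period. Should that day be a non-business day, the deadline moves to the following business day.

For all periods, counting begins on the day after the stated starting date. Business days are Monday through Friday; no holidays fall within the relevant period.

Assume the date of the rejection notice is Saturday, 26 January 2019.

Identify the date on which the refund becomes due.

1 August 2019

The last day of the replacement period: 26 January 2019 + 90 days = 26 April 2019.
The last day of the response period: 26 April 2019 + 7 days = 3 May 2019.
The date on which the refund becomes due: 3 May 2019 + 90 days = 1 August 2019. 1 August 2019 is a Thursday, so no roll-forward applies.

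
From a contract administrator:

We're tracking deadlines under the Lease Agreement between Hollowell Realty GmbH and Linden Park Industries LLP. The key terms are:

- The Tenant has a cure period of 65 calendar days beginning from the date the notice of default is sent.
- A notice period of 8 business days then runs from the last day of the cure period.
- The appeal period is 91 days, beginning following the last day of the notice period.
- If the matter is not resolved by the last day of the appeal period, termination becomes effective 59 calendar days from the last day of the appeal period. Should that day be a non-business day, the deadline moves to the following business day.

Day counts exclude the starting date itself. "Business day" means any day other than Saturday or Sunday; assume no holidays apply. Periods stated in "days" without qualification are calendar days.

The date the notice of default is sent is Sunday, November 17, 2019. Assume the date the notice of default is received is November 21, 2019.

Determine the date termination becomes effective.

The last day of the cure period: 65 calendar days after November 17, 2019 is January 21, 2020.
The last day of the notice period: 8 business days after Tuesday, January 21, 2020, skipping weekends — Jan 22, Jan 23, Jan 24, Jan 27, Jan 28, Jan 29, Jan 30, Jan 31 — lands on Friday, January 31, 2020.
The last day of the appeal period: January 31, 2020 + 91 days = May 1, 2020.
Adding 59 calendar days to May 1, 2020 gives June 29, 2020, which is the date termination becomes effective. June 29, 2020 is a Monday, so no roll-forward applies.

June 29, 2020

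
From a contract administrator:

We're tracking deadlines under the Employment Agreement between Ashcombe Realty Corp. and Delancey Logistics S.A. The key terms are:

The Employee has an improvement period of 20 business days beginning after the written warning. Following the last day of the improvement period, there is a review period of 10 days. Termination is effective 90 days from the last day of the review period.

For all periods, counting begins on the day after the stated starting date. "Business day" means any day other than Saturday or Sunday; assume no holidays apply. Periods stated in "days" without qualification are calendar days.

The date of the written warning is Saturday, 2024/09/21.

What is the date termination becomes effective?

The last day of the improvement period: counting 20 business days from Saturday, 2024/09/21 (Sep 23, Sep 24, Sep 25, Sep 26, …, Oct 16, Oct 17, Oct 18, skipping weekends) reaches Friday, 2024/10/18.
The last day of the review period: 2024/10/18 + 10 days = 2024/10/28.
The date termination becomes effective: 90 calendar days after 2024/10/28 is 2025/01/26.

2025/01/26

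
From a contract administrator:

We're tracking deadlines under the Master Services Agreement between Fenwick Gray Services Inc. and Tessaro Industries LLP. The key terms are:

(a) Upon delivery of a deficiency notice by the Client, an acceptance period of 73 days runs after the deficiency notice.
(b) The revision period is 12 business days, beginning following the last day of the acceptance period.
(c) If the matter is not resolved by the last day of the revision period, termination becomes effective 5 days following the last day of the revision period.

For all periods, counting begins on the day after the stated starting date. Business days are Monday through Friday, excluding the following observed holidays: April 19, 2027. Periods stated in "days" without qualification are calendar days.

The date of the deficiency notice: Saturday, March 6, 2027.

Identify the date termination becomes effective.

The last day of the acceptance period: March 6, 2027 + 73 days = May 18, 2027.
From Tuesday, May 18, 2027, 12 business days (May 19, May 20, May 21, May 24, …, Jun 1, Jun 2, Jun 3, skipping weekends) brings us to Thursday, June 3, 2027, which is the last day of the revision period.
Adding 5 calendar days to June 3, 2027 gives June 8, 2027, which is the date termination becomes effective.

June 8, 2027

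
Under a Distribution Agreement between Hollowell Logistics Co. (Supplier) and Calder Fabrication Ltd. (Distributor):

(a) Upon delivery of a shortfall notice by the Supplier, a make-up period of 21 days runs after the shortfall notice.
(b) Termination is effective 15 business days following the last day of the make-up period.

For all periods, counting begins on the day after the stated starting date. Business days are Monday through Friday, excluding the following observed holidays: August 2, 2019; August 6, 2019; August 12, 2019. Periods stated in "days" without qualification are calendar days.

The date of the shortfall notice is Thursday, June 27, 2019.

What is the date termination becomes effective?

August 13, 2019

The last day of the make-up period: 21 calendar days after June 27, 2019 is July 18, 2019.
The date termination becomes effective: 15 business days after Thursday, July 18, 2019, skipping weekends and the listed holidays on Aug 2, Aug 6, Aug 12 — Jul 19, Jul 22, Jul 23, Jul 24, …, Aug 8, Aug 9, Aug 13 — lands on Tuesday, August 13, 2019.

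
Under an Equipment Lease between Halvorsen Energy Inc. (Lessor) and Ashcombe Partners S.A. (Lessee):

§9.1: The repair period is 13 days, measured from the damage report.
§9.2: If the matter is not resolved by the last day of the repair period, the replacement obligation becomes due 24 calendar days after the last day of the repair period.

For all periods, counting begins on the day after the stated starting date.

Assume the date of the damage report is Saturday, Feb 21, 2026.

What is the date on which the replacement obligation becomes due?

The last day of the repair period: Feb 21, 2026 + 13 days = Mar 6, 2026.
The date on which the replacement obligation becomes due: 24 calendar days after Mar 6, 2026 is Mar 30, 2026.

Mar 30, 2026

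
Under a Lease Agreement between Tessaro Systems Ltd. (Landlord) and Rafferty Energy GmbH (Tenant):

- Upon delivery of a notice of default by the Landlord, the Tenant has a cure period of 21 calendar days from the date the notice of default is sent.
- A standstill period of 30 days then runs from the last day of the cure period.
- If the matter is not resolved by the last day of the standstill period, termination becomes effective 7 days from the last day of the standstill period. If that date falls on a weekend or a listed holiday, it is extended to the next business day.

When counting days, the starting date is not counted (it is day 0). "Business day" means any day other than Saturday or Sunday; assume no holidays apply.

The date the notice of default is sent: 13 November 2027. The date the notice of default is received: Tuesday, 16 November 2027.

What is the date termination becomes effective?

The last day of the cure period: 21 calendar days after 13 November 2027 is 4 December 2027.
The last day of the standstill period: 4 December 2027 + 30 days = 3 January 2028.
The date termination becomes effective: 3 January 2028 + 7 days = 10 January 2028. 10 January 2028 is a Monday, so no roll-forward applies.

10 January 2028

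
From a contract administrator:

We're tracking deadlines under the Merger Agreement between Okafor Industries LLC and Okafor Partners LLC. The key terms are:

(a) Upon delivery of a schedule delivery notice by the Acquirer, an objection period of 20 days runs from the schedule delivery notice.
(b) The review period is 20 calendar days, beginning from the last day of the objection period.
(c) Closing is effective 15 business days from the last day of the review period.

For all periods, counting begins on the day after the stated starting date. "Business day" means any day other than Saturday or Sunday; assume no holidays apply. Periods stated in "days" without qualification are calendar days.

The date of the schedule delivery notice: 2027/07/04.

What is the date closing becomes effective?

Adding 20 calendar days to 2027/07/04 gives 2027/07/24, which is the last day of the objection period.
The last day of the review period: 2027/07/24 + 20 days = 2027/08/13.
The date closing becomes effective: 15 business days after Friday, 2027/08/13, skipping weekends — Aug 16, Aug 17, Aug 18, Aug 19, …, Sep 1, Sep 2, Sep 3 — lands on Friday, 2027/09/03.

2027/09/03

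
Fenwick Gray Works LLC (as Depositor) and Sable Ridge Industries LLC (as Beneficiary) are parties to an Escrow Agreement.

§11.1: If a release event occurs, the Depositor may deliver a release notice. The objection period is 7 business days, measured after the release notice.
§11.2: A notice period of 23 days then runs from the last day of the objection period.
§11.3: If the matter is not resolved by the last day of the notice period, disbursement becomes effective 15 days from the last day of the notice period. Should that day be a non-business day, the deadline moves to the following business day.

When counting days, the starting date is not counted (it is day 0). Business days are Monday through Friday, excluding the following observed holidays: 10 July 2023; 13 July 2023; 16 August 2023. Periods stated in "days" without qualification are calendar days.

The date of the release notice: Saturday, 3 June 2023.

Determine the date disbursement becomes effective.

21 July 2023

The last day of the objection period: 7 business days after Saturday, 3 June 2023, skipping weekends — Jun 5, Jun 6, Jun 7, Jun 8, Jun 9, Jun 12, Jun 13 — lands on Tuesday, 13 June 2023.
The last day of the notice period: 23 calendar days after 13 June 2023 is 6 July 2023.
The date disbursement becomes effective: 15 calendar days after 6 July 2023 is 21 July 2023. 21 July 2023 is a Friday and is not a listed holiday, so no roll-forward applies.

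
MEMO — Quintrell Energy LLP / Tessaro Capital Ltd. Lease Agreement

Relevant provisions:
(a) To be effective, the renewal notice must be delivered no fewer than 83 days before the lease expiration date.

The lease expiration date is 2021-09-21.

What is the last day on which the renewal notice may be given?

2021-09-21 minus 83 days is 2021-06-30.

2021-06-30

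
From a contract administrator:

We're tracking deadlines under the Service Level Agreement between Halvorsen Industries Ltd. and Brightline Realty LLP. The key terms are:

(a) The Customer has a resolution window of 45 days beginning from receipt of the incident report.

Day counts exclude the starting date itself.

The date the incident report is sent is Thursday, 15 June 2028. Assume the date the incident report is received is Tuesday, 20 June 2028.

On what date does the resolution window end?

4 August 2028

Adding 45 calendar days to 20 June 2028 gives 4 August 2028, which is the last day of the resolution window.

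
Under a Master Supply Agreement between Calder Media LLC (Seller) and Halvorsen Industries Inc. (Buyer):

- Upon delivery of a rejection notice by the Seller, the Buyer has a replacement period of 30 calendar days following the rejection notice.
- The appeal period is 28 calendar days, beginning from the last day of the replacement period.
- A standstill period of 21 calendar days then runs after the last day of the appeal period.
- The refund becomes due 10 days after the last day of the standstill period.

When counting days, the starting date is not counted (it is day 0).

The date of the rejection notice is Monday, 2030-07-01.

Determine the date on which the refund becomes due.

The last day of the replacement period: 30 calendar days after 2030-07-01 is 2030-07-31.
The last day of the appeal period: 28 calendar days after 2030-07-31 is 2030-08-28.
The last day of the standstill period: 21 calendar days after 2030-08-28 is 2030-09-18.
The date on which the refund becomes due: 2030-09-18 + 10 days = 2030-09-28.

2030-09-28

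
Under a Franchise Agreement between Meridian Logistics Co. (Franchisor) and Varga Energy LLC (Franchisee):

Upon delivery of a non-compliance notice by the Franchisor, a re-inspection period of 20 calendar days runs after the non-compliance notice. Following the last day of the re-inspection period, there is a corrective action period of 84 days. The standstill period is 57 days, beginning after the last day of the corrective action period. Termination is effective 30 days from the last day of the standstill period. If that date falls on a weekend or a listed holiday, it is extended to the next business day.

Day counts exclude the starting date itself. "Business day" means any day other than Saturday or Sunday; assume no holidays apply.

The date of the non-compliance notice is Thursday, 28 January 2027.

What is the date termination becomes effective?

The last day of the re-inspection period: 20 calendar days after 28 January 2027 is 17 February 2027.
The last day of the corrective action period: 84 calendar days after 17 February 2027 is 12 May 2027.
Adding 57 calendar days to 12 May 2027 gives 8 July 2027, which is the last day of the standstill period.
The date termination becomes effective: 30 calendar days after 8 July 2027 is 7 August 2027. That falls on a Saturday, so it rolls to the next business day, Monday, 9 August 2027.

9 August 2027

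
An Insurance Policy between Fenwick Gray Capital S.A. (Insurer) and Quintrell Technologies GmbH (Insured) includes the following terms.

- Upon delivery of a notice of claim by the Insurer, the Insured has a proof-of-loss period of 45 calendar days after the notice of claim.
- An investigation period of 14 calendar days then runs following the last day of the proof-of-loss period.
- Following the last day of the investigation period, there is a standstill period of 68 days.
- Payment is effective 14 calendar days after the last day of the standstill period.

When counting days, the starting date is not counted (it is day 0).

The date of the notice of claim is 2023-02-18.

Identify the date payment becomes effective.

2023-07-09

Adding 45 calendar days to 2023-02-18 gives 2023-04-04, which is the last day of the proof-of-loss period.
Adding 14 calendar days to 2023-04-04 gives 2023-04-18, which is the last day of the investigation period.
The last day of the standstill period: 2023-04-18 + 68 days = 2023-06-25.
The date payment becomes effective: 14 calendar days after 2023-06-25 is 2023-07-09.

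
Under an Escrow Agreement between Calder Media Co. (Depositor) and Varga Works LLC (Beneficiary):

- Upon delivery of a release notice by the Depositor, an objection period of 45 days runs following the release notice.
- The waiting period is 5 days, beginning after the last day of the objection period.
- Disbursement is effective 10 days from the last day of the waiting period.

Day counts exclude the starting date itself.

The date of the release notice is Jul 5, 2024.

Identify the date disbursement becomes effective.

The last day of the objection period: 45 calendar days after Jul 5, 2024 is Aug 19, 2024.
Adding 5 calendar days to Aug 19, 2024 gives Aug 24, 2024, which is the last day of the waiting period.
The date disbursement becomes effective: 10 calendar days after Aug 24, 2024 is Sep 3, 2024.

Sep 3, 2024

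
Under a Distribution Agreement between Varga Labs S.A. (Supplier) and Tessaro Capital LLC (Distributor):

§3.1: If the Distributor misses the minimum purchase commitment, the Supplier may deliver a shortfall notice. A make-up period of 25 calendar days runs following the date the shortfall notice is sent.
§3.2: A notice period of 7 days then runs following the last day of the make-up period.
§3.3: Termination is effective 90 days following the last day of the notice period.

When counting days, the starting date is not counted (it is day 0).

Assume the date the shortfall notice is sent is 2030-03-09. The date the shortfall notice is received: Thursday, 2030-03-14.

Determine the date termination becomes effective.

2030-07-09

Adding 25 calendar days to 2030-03-09 gives 2030-04-03, which is the last day of the make-up period.
Adding 7 calendar days to 2030-04-03 gives 2030-04-10, which is the last day of the notice period.
The date termination becomes effective: 2030-04-10 + 90 days = 2030-07-09.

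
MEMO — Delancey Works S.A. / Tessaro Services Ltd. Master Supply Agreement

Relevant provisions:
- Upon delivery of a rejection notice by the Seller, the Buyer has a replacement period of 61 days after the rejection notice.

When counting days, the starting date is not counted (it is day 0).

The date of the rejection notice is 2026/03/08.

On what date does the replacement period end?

The last day of the replacement period: 61 calendar days after 2026/03/08 is 2026/05/08.

2026/05/08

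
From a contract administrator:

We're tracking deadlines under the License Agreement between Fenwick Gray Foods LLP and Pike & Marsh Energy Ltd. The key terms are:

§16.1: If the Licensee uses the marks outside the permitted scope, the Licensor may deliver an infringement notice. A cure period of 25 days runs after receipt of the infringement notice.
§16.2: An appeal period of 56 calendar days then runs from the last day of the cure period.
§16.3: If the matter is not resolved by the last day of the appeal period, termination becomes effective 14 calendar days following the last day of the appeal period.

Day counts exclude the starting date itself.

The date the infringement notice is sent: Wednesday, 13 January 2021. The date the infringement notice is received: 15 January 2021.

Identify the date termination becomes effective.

20 April 2021

The last day of the cure period: 15 January 2021 + 25 days = 9 February 2021.
The last day of the appeal period: 9 February 2021 + 56 days = 6 April 2021.
The date termination becomes effective: 6 April 2021 + 14 days = 20 April 2021.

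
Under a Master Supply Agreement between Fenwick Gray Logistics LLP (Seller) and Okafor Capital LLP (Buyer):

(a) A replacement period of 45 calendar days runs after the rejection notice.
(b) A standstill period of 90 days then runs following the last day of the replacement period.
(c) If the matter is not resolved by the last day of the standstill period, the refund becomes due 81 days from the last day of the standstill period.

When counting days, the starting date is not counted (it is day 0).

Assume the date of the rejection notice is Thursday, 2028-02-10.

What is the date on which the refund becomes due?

2028-09-13

The last day of the replacement period: 45 calendar days after 2028-02-10 is 2028-03-26.
Adding 90 calendar days to 2028-03-26 gives 2028-06-24, which is the last day of the standstill period.
The date on which the refund becomes due: 81 calendar days after 2028-06-24 is 2028-09-13.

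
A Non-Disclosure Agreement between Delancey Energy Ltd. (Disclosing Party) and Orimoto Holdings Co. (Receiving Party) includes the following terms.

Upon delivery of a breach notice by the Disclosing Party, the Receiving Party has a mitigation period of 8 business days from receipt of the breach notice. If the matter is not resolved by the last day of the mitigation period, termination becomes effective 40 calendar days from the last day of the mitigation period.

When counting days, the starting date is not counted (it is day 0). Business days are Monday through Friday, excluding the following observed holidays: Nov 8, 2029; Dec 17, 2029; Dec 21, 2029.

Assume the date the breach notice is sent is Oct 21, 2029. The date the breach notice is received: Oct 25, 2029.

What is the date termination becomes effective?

Dec 16, 2029

The last day of the mitigation period: counting 8 business days from Thursday, Oct 25, 2029 (Oct 26, Oct 29, Oct 30, Oct 31, Nov 1, Nov 2, Nov 5, Nov 6, skipping weekends) reaches Tuesday, Nov 6, 2029.
The date termination becomes effective: 40 calendar days after Nov 6, 2029 is Dec 16, 2029.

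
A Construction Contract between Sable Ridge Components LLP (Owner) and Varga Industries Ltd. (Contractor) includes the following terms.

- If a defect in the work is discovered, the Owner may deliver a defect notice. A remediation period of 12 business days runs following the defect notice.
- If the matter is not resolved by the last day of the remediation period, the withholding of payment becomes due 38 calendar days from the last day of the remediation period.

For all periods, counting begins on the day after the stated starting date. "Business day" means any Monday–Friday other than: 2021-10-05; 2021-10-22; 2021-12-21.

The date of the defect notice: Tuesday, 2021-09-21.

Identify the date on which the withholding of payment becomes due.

The last day of the remediation period: 12 business days after Tuesday, 2021-09-21, skipping weekends and the listed holiday on Oct 5 — Sep 22, Sep 23, Sep 24, Sep 27, …, Oct 6, Oct 7, Oct 8 — lands on Friday, 2021-10-08.
Adding 38 calendar days to 2021-10-08 gives 2021-11-15, which is the date on which the withholding of payment becomes due.

2021-11-15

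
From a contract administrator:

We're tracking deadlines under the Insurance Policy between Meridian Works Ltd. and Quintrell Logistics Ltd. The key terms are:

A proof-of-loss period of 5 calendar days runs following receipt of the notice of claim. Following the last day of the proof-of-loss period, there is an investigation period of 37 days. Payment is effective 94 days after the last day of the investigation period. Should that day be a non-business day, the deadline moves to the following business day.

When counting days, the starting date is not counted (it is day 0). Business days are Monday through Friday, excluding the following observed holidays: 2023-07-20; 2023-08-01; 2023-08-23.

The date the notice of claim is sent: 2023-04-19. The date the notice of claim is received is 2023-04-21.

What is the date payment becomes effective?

2023-09-04

Adding 5 calendar days to 2023-04-21 gives 2023-04-26, which is the last day of the proof-of-loss period.
Adding 37 calendar days to 2023-04-26 gives 2023-06-02, which is the last day of the investigation period.
The date payment becomes effective: 2023-06-02 + 94 days = 2023-09-04. 2023-09-04 is a Monday and is not a listed holiday, so no roll-forward applies.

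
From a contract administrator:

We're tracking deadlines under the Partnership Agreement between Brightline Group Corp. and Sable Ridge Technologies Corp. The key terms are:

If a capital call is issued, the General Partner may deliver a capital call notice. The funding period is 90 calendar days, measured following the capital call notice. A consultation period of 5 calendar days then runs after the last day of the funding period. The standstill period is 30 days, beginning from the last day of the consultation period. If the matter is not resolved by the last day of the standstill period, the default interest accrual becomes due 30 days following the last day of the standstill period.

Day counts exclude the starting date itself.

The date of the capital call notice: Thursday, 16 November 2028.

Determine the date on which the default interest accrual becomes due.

20 April 2029

The last day of the funding period: 90 calendar days after 16 November 2028 is 14 February 2029.
The last day of the consultation period: 5 calendar days after 14 February 2029 is 19 February 2029.
The last day of the standstill period: 19 February 2029 + 30 days = 21 March 2029.
The date on which the default interest accrual becomes due: 30 calendar days after 21 March 2029 is 20 April 2029.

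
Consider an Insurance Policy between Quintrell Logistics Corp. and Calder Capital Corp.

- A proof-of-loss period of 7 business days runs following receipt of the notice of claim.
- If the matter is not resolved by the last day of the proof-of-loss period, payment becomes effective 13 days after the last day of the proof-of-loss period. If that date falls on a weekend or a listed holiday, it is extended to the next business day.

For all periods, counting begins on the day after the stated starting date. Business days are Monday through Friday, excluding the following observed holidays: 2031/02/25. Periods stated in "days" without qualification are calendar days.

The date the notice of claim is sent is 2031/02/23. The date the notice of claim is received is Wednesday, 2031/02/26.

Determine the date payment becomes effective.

2031/03/20

The last day of the proof-of-loss period: 7 business days after Wednesday, 2031/02/26, skipping weekends — Feb 27, Feb 28, Mar 3, Mar 4, Mar 5, Mar 6, Mar 7 — lands on Friday, 2031/03/07.
The date payment becomes effective: 2031/03/07 + 13 days = 2031/03/20. 2031/03/20 is a Thursday and is not a listed holiday, so no roll-forward applies.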